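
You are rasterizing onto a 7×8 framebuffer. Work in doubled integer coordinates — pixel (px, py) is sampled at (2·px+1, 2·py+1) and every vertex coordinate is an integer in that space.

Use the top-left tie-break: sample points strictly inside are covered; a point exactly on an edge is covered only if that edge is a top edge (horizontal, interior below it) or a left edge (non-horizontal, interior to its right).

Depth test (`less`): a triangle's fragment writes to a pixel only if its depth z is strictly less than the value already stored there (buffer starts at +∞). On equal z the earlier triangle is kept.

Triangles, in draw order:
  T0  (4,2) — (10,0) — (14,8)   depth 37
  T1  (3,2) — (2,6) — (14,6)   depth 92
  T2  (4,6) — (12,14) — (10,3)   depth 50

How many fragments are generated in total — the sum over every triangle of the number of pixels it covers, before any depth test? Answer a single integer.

T0:
  2·area = 56
  edge (4, 2)→(10, 0): d=(6,-2) top-left  bias=+0
  edge (10, 0)→(14, 8): d=(4,8) right/bottom  bias=-1
  edge (14, 8)→(4, 2): d=(-10,-6) top-left  bias=+0
    (3,0)@(7, 1): e=[0,28,28] → X  [on edge]
    (4,0)@(9, 1): e=[4,12,40] → X
    (5,0)@(11, 1): e=[8,-4,52] → .
    (0,1)@(1, 3): e=[0,84,-28] → .  [on edge]
    (3,1)@(7, 3): e=[12,36,8] → X
    (5,1)@(11, 3): e=[20,4,32] → X
    (6,1)@(13, 3): e=[24,-12,44] → .
    (3,2)@(7, 5): e=[24,44,-12] → .
    (4,2)@(9, 5): e=[28,28,0] → X  [on edge]
    (6,2)@(13, 5): e=[36,-4,24] → .
    (4,3)@(9, 7): e=[40,36,-20] → .
    (5,3)@(11, 7): e=[44,20,-8] → .
  covered (8 px):
    . . . X X . .
    . . . X X X .
    . . . . X X .
    . . . . . . X
    . . . . . . .
    . . . . . . .
    . . . . . . .
    . . . . . . .
T1:
  2·area = 48  (B↔C swapped to make it positive)
  edge (3, 2)→(14, 6): d=(11,4) right/bottom  bias=-1
  edge (14, 6)→(2, 6): d=(-12,0) right/bottom  bias=-1
  edge (2, 6)→(3, 2): d=(1,-4) top-left  bias=+0
    (1,1)@(3, 3): e=[11,36,1] → X
    (2,1)@(5, 3): e=[3,36,9] → X
    (3,1)@(7, 3): e=[-5,36,17] → .
    (1,2)@(3, 5): e=[33,12,3] → X
    (3,2)@(7, 5): e=[17,12,19] → X
    (4,2)@(9, 5): e=[9,12,27] → X
    (5,2)@(11, 5): e=[1,12,35] → X
    (6,2)@(13, 5): e=[-7,12,43] → .
    (1,3)@(3, 7): e=[55,-12,5] → .
    (2,3)@(5, 7): e=[47,-12,13] → .
    (3,3)@(7, 7): e=[39,-12,21] → .
    (4,3)@(9, 7): e=[31,-12,29] → .
  covered (7 px):
    . . . . . . .
    . X X . . . .
    . X X X X X .
    . . . . . . .
    . . . . . . .
    . . . . . . .
    . . . . . . .
    . . . . . . .
T2:
  2·area = 72  (B↔C swapped to make it positive)
  edge (4, 6)→(10, 3): d=(6,-3) top-left  bias=+0
  edge (10, 3)→(12, 14): d=(2,11) right/bottom  bias=-1
  edge (12, 14)→(4, 6): d=(-8,-8) top-left  bias=+0
    (0,1)@(1, 3): e=[-27,99,0] → .  [on edge]
    (1,2)@(3, 5): e=[-9,81,0] → .  [on edge]
    (3,2)@(7, 5): e=[3,37,32] → X
    (4,2)@(9, 5): e=[9,15,48] → X
    (5,2)@(11, 5): e=[15,-7,64] → .
    (2,3)@(5, 7): e=[9,63,0] → X  [on edge]
    (5,3)@(11, 7): e=[27,-3,48] → .
    (2,4)@(5, 9): e=[21,67,-16] → .
    (3,4)@(7, 9): e=[27,45,0] → X  [on edge]
    (5,4)@(11, 9): e=[39,1,32] → X
    (6,4)@(13, 9): e=[45,-21,48] → .
    (3,5)@(7, 11): e=[39,49,-16] → .
    (4,5)@(9, 11): e=[45,27,0] → X  [on edge]
    (5,6)@(11, 13): e=[63,9,0] → X  [on edge]
    (6,7)@(13, 15): e=[81,-9,0] → .  [on edge]
  covered (11 px):
    . . . . . . .
    . . . . . . .
    . . . X X . .
    . . X X X . .
    . . . X X X .
    . . . . X X .
    . . . . . X .
    . . . . . . .

Answer: 26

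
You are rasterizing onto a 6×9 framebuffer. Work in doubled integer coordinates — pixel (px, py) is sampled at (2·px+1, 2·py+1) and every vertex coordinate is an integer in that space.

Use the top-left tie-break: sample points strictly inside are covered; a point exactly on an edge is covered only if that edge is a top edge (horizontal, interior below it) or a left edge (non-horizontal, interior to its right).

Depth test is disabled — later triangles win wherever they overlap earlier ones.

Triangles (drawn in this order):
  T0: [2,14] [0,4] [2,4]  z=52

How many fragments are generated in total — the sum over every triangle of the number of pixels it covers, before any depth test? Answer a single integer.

T0:
  2·area = 20
  edge (2, 14)→(0, 4): d=(-2,-10) top-left  bias=+0
  edge (0, 4)→(2, 4): d=(2,0) top-left  bias=+0
  edge (2, 4)→(2, 14): d=(0,10) right/bottom  bias=-1
    (0,2)@(1, 5): e=[8,2,10] → X
    (1,2)@(3, 5): e=[28,2,-10] → .
    (0,3)@(1, 7): e=[4,6,10] → X
    (1,3)@(3, 7): e=[24,6,-10] → .
    (0,4)@(1, 9): e=[0,10,10] → X  [on edge]
    (1,4)@(3, 9): e=[20,10,-10] → .
    (0,5)@(1, 11): e=[-4,14,10] → .
  covered (3 px):
    . . . . . .
    . . . . . .
    X . . . . .
    X . . . . .
    X . . . . .
    . . . . . .
    . . . . . .
    . . . . . .
    . . . . . .

Result: 3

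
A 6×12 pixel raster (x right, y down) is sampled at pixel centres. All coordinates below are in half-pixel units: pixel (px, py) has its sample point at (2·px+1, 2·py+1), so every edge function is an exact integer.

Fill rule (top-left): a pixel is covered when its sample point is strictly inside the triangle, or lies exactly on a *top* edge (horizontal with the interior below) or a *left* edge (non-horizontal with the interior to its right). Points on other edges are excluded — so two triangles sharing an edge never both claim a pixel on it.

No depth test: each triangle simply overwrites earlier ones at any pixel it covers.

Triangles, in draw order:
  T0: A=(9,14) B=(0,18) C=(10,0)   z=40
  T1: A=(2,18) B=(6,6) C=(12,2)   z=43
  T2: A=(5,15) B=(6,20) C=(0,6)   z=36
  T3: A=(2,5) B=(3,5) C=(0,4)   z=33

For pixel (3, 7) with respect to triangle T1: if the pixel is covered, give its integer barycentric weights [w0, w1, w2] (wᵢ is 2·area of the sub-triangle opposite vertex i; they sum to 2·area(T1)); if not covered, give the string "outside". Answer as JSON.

T0:
  2·area = 122
  edge (9, 14)→(0, 18): d=(-9,4) right/bottom  bias=-1
  edge (0, 18)→(10, 0): d=(10,-18) top-left  bias=+0
  edge (10, 0)→(9, 14): d=(-1,14) right/bottom  bias=-1
    (4,1)@(9, 3): e=[99,12,11] → X
    (5,1)@(11, 3): e=[91,48,-17] → .
    (4,2)@(9, 5): e=[81,32,9] → X
    (5,2)@(11, 5): e=[73,68,-19] → .
    (3,3)@(7, 7): e=[71,16,35] → X
    (5,3)@(11, 7): e=[55,88,-21] → .
    (2,4)@(5, 9): e=[61,0,61] → X  [on edge]
    (5,4)@(11, 9): e=[37,108,-23] → .
    (2,5)@(5, 11): e=[43,20,59] → X
    (5,5)@(11, 11): e=[19,128,-25] → .
    (1,6)@(3, 13): e=[33,4,85] → X
    (5,6)@(11, 13): e=[1,148,-27] → .
  covered (17 px):
    . . . . . .
    . . . . X .
    . . . . X .
    . . . X X .
    . . X X X .
    . . X X X .
    . X X X X .
    . X X . . .
    X . . . . .
    . . . . . .
    . . . . . .
    . . . . . .
T1:
  2·area = 56
  edge (2, 18)→(6, 6): d=(4,-12) top-left  bias=+0
  edge (6, 6)→(12, 2): d=(6,-4) top-left  bias=+0
  edge (12, 2)→(2, 18): d=(-10,16) right/bottom  bias=-1
    (3,1)@(7, 3): e=[0,-14,70] → .  [on edge]
    (5,1)@(11, 3): e=[48,2,6] → X
    (4,2)@(9, 5): e=[32,6,18] → X
    (5,2)@(11, 5): e=[56,14,-14] → .
    (3,3)@(7, 7): e=[16,10,30] → X
    (4,3)@(9, 7): e=[40,18,-2] → .
    (2,4)@(5, 9): e=[0,14,42] → X  [on edge]
    (4,4)@(9, 9): e=[48,30,-22] → .
    (2,5)@(5, 11): e=[8,26,22] → X
    (3,5)@(7, 11): e=[32,34,-10] → .
    (2,6)@(5, 13): e=[16,38,2] → X
    (3,6)@(7, 13): e=[40,46,-30] → .
    (1,7)@(3, 15): e=[0,42,14] → X  [on edge]
    (0,10)@(1, 21): e=[0,70,-14] → .  [on edge]
  covered (8 px):
    . . . . . .
    . . . . . X
    . . . . X .
    . . . X . .
    . . X X . .
    . . X . . .
    . . X . . .
    . X . . . .
    . . . . . .
    . . . . . .
    . . . . . .
    . . . . . .
T2:
  2·area = 16
  edge (5, 15)→(6, 20): d=(1,5) right/bottom  bias=-1
  edge (6, 20)→(0, 6): d=(-6,-14) top-left  bias=+0
  edge (0, 6)→(5, 15): d=(5,9) right/bottom  bias=-1
    (1,2)@(3, 5): e=[0,48,-32] → .  [on edge]
    (1,6)@(3, 13): e=[8,0,8] → X  [on edge]
    (2,6)@(5, 13): e=[-2,28,-10] → .
    (1,7)@(3, 15): e=[10,-12,18] → .
    (2,7)@(5, 15): e=[0,16,0] → .  [on edge]
    (2,8)@(5, 17): e=[2,4,10] → X
    (3,8)@(7, 17): e=[-8,32,-8] → .
    (2,9)@(5, 19): e=[4,-8,20] → .
  covered (2 px):
    . . . . . .
    . . . . . .
    . . . . . .
    . . . . . .
    . . . . . .
    . . . . . .
    . X . . . .
    . . . . . .
    . . X . . .
    . . . . . .
    . . . . . .
    . . . . . .
T3:
  2·area = 1  (B↔C swapped to make it positive)
  edge (2, 5)→(0, 4): d=(-2,-1) top-left  bias=+0
  edge (0, 4)→(3, 5): d=(3,1) right/bottom  bias=-1
  edge (3, 5)→(2, 5): d=(-1,0) right/bottom  bias=-1
    (0,2)@(1, 5): e=[-1,2,0] → .  [on edge]
    (1,2)@(3, 5): e=[1,0,0] → .  [on edge]
    (2,2)@(5, 5): e=[3,-2,0] → .  [on edge]
    (3,2)@(7, 5): e=[5,-4,0] → .  [on edge]
    (4,2)@(9, 5): e=[7,-6,0] → .  [on edge]
    (5,2)@(11, 5): e=[9,-8,0] → .  [on edge]
    (4,3)@(9, 7): e=[3,0,-2] → .  [on edge]
  covered (0 px):
    . . . . . .
    . . . . . .
    . . . . . .
    . . . . . .
    . . . . . .
    . . . . . .
    . . . . . .
    . . . . . .
    . . . . . .
    . . . . . .
    . . . . . .
    . . . . . .

Result: "outside"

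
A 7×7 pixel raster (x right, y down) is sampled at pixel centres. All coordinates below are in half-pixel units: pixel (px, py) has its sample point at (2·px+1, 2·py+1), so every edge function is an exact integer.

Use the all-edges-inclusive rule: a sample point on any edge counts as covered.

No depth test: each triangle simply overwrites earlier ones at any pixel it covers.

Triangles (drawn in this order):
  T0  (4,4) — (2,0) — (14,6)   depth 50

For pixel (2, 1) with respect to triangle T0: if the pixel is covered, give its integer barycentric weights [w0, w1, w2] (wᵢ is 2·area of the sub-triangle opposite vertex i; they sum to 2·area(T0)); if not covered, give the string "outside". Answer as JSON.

T0:
  2·area = 36
  edge (4, 4)→(2, 0): d=(-2,-4) inclusive
  edge (2, 0)→(14, 6): d=(12,6) inclusive
  edge (14, 6)→(4, 4): d=(-10,-2) inclusive
    (1,0)@(3, 1): e=[2,6,28] → X
    (2,0)@(5, 1): e=[10,-6,32] → .
    (1,1)@(3, 3): e=[-2,30,8] → .
    (2,1)@(5, 3): e=[6,18,12] → X
    (3,1)@(7, 3): e=[14,6,16] → X
    (4,1)@(9, 3): e=[22,-6,20] → .
    (2,2)@(5, 5): e=[2,42,-8] → .
    (3,2)@(7, 5): e=[10,30,-4] → .
    (4,2)@(9, 5): e=[18,18,0] → X  [on edge]
    (5,2)@(11, 5): e=[26,6,4] → X
    (6,2)@(13, 5): e=[34,-6,8] → .
    (4,3)@(9, 7): e=[14,42,-20] → .
  covered (5 px):
    . X . . . . .
    . . X X . . .
    . . . . X X .
    . . . . . . .
    . . . . . . .
    . . . . . . .
    . . . . . . .

Result: [18,12,6]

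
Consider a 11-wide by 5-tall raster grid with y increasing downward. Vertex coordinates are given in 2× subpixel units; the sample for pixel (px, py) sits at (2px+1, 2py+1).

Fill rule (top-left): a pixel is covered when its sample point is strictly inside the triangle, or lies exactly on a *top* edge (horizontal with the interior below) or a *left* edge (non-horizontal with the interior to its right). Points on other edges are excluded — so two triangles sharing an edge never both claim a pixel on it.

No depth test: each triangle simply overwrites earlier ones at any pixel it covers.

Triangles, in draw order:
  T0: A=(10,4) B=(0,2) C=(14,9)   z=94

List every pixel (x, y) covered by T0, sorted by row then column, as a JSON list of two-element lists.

T0:
  2·area = 42  (B↔C swapped to make it positive)
  edge (10, 4)→(14, 9): d=(4,5) right/bottom  bias=-1
  edge (14, 9)→(0, 2): d=(-14,-7) top-left  bias=+0
  edge (0, 2)→(10, 4): d=(10,2) right/bottom  bias=-1
    (1,1)@(3, 3): e=[31,7,4] → █
    (2,1)@(5, 3): e=[21,21,0] → ·  [on edge]
    (1,2)@(3, 5): e=[39,-21,24] → ·
    (3,2)@(7, 5): e=[19,7,16] → █
    (4,2)@(9, 5): e=[9,21,12] → █
    (5,2)@(11, 5): e=[-1,35,8] → ·
    (7,2)@(15, 5): e=[-21,63,0] → ·  [on edge]
    (3,3)@(7, 7): e=[27,-21,36] → ·
    (4,3)@(9, 7): e=[17,-7,32] → ·
    (5,3)@(11, 7): e=[7,7,28] → █
    (6,3)@(13, 7): e=[-3,21,24] → ·
    (5,4)@(11, 9): e=[15,-21,48] → ·
  covered (4 px):
    · · · · · · · · · · ·
    · █ · · · · · · · · ·
    · · · █ █ · · · · · ·
    · · · · · █ · · · · ·
    · · · · · · · · · · ·

Final: [[1,1],[3,2],[4,2],[5,3]]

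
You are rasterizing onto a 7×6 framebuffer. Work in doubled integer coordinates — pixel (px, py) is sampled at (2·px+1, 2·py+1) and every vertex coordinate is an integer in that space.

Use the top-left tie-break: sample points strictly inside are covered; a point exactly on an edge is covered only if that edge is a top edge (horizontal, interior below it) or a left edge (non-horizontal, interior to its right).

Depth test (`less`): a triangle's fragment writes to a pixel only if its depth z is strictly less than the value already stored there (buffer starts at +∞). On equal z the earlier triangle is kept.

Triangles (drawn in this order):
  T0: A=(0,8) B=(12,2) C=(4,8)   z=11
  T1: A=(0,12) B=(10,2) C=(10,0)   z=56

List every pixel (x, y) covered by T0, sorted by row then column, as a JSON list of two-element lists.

T0:
  2·area = 24
  edge (0, 8)→(12, 2): d=(12,-6) top-left  bias=+0
  edge (12, 2)→(4, 8): d=(-8,6) right/bottom  bias=-1
  edge (4, 8)→(0, 8): d=(-4,0) right/bottom  bias=-1
    (3,2)@(7, 5): e=[6,6,12] → X
    (4,2)@(9, 5): e=[18,-6,12] → .
    (1,3)@(3, 7): e=[6,14,4] → X
    (2,3)@(5, 7): e=[18,2,4] → X
    (3,3)@(7, 7): e=[30,-10,4] → .
    (1,4)@(3, 9): e=[30,-2,-4] → .
    (2,4)@(5, 9): e=[42,-14,-4] → .
  covered (3 px):
    . . . . . . .
    . . . . . . .
    . . . X . . .
    . X X . . . .
    . . . . . . .
    . . . . . . .
T1:
  2·area = 20  (B↔C swapped to make it positive)
  edge (0, 12)→(10, 0): d=(10,-12) top-left  bias=+0
  edge (10, 0)→(10, 2): d=(0,2) right/bottom  bias=-1
  edge (10, 2)→(0, 12): d=(-10,10) right/bottom  bias=-1
    (5,0)@(11, 1): e=[22,-2,0] → .  [on edge]
    (4,1)@(9, 3): e=[18,2,0] → .  [on edge]
    (3,2)@(7, 5): e=[14,6,0] → .  [on edge]
    (2,3)@(5, 7): e=[10,10,0] → .  [on edge]
    (1,4)@(3, 9): e=[6,14,0] → .  [on edge]
    (0,5)@(1, 11): e=[2,18,0] → .  [on edge]
  covered (0 px):
    . . . . . . .
    . . . . . . .
    . . . . . . .
    . . . . . . .
    . . . . . . .
    . . . . . . .

Answer: [[3,2],[1,3],[2,3]]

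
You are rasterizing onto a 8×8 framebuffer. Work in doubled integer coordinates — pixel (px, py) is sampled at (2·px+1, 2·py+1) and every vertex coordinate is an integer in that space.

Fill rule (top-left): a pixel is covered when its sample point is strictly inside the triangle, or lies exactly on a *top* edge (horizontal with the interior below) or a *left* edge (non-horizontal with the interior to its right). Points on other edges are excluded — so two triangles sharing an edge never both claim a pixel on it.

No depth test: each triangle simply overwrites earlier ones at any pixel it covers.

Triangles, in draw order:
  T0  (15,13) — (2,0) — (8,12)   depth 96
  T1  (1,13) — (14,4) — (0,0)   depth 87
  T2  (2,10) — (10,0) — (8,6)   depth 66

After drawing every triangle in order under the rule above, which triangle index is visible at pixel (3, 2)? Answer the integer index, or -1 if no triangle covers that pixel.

T0:
  2·area = 78  (B↔C swapped to make it positive)
  edge (15, 13)→(8, 12): d=(-7,-1) top-left  bias=+0
  edge (8, 12)→(2, 0): d=(-6,-12) top-left  bias=+0
  edge (2, 0)→(15, 13): d=(13,13) right/bottom  bias=-1
    (1,0)@(3, 1): e=[72,6,0] → ·  [on edge]
    (2,1)@(5, 3): e=[60,18,0] → ·  [on edge]
    (2,2)@(5, 5): e=[46,6,26] → #
    (3,2)@(7, 5): e=[48,30,0] → ·  [on edge]
    (2,3)@(5, 7): e=[32,-6,52] → ·
    (3,3)@(7, 7): e=[34,18,26] → #
    (4,3)@(9, 7): e=[36,42,0] → ·  [on edge]
    (3,4)@(7, 9): e=[20,6,52] → #
    (4,4)@(9, 9): e=[22,30,26] → #
    (5,4)@(11, 9): e=[24,54,0] → ·  [on edge]
    (0,5)@(1, 11): e=[0,-78,156] → ·  [on edge]
    (3,5)@(7, 11): e=[6,-6,78] → ·
    (6,5)@(13, 11): e=[12,66,0] → ·  [on edge]
    (7,6)@(15, 13): e=[0,78,0] → ·  [on edge]
  covered (6 px):
    · · · · · · · ·
    · · · · · · · ·
    · · # · · · · ·
    · · · # · · · ·
    · · · # # · · ·
    · · · · # # · ·
    · · · · · · · ·
    · · · · · · · ·
T1:
  2·area = 178  (B↔C swapped to make it positive)
  edge (1, 13)→(0, 0): d=(-1,-13) top-left  bias=+0
  edge (0, 0)→(14, 4): d=(14,4) right/bottom  bias=-1
  edge (14, 4)→(1, 13): d=(-13,9) right/bottom  bias=-1
    (0,0)@(1, 1): e=[12,10,156] → #
    (1,0)@(3, 1): e=[38,2,138] → #
    (2,0)@(5, 1): e=[64,-6,120] → ·
    (0,1)@(1, 3): e=[10,38,130] → #
    (2,1)@(5, 3): e=[62,22,94] → #
    (3,1)@(7, 3): e=[88,14,76] → #
    (4,1)@(9, 3): e=[114,6,58] → #
    (5,1)@(11, 3): e=[140,-2,40] → ·
    (0,2)@(1, 5): e=[8,66,104] → #
    (5,2)@(11, 5): e=[138,26,14] → #
    (6,2)@(13, 5): e=[164,18,-4] → ·
    (0,3)@(1, 7): e=[6,94,78] → #
    (0,6)@(1, 13): e=[0,178,0] → ·  [on edge]
  covered (23 px):
    # # · · · · · ·
    # # # # # · · ·
    # # # # # # · ·
    # # # # # · · ·
    # # # · · · · ·
    # # · · · · · ·
    · · · · · · · ·
    · · · · · · · ·
T2:
  2·area = 28
  edge (2, 10)→(10, 0): d=(8,-10) top-left  bias=+0
  edge (10, 0)→(8, 6): d=(-2,6) right/bottom  bias=-1
  edge (8, 6)→(2, 10): d=(-6,4) right/bottom  bias=-1
    (4,1)@(9, 3): e=[14,0,14] → ·  [on edge]
    (3,2)@(7, 5): e=[10,8,10] → #
    (4,2)@(9, 5): e=[30,-4,2] → ·
    (2,3)@(5, 7): e=[6,16,6] → #
    (3,3)@(7, 7): e=[26,4,-2] → ·
    (1,4)@(3, 9): e=[2,24,2] → #
    (2,4)@(5, 9): e=[22,12,-6] → ·
    (3,4)@(7, 9): e=[42,0,-14] → ·  [on edge]
    (1,5)@(3, 11): e=[18,20,-10] → ·
    (2,7)@(5, 15): e=[70,0,-42] → ·  [on edge]
  covered (3 px):
    · · · · · · · ·
    · · · · · · · ·
    · · · # · · · ·
    · · # · · · · ·
    · # · · · · · ·
    · · · · · · · ·
    · · · · · · · ·
    · · · · · · · ·

Z-buffer (winner per pixel, '.' = empty):
  1 1 . . . . . .
  1 1 1 1 1 . . .
  1 1 1 2 1 1 . .
  1 1 2 1 1 . . .
  1 2 1 0 0 . . .
  1 1 . . 0 0 . .
  . . . . . . . .
  . . . . . . . .

Result: 2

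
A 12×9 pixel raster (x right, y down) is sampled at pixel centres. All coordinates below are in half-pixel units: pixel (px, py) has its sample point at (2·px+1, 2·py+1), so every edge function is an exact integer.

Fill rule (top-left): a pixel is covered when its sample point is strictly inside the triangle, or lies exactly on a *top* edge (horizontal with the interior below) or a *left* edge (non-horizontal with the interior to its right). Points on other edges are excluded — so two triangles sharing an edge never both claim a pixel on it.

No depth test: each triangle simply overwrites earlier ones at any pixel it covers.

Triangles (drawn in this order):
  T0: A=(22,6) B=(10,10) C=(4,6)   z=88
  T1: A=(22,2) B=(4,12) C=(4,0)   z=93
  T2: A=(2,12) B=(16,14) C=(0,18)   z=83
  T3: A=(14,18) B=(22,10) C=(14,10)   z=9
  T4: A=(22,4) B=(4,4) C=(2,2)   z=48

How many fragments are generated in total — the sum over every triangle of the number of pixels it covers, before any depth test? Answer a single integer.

T0:
  2·area = 72
  edge (22, 6)→(10, 10): d=(-12,4) right/bottom  bias=-1
  edge (10, 10)→(4, 6): d=(-6,-4) top-left  bias=+0
  edge (4, 6)→(22, 6): d=(18,0) top-left  bias=+0
    (3,3)@(7, 7): e=[48,6,18] → #
    (4,3)@(9, 7): e=[40,14,18] → #
    (5,3)@(11, 7): e=[32,22,18] → #
    (6,3)@(13, 7): e=[24,30,18] → #
    (7,3)@(15, 7): e=[16,38,18] → #
    (8,3)@(17, 7): e=[8,46,18] → #
    (9,3)@(19, 7): e=[0,54,18] → ·  [on edge]
    (3,4)@(7, 9): e=[24,-6,54] → ·
    (4,4)@(9, 9): e=[16,2,54] → #
    (6,4)@(13, 9): e=[0,18,54] → ·  [on edge]
    (7,4)@(15, 9): e=[-8,26,54] → ·
    (8,4)@(17, 9): e=[-16,34,54] → ·
    (3,5)@(7, 11): e=[0,-18,90] → ·  [on edge]
    (0,6)@(1, 13): e=[0,-54,126] → ·  [on edge]
  covered (8 px):
    · · · · · · · · · · · ·
    · · · · · · · · · · · ·
    · · · · · · · · · · · ·
    · · · # # # # # # · · ·
    · · · · # # · · · · · ·
    · · · · · · · · · · · ·
    · · · · · · · · · · · ·
    · · · · · · · · · · · ·
    · · · · · · · · · · · ·
T1:
  2·area = 216
  edge (22, 2)→(4, 12): d=(-18,10) right/bottom  bias=-1
  edge (4, 12)→(4, 0): d=(0,-12) top-left  bias=+0
  edge (4, 0)→(22, 2): d=(18,2) right/bottom  bias=-1
    (2,0)@(5, 1): e=[188,12,16] → #
    (3,0)@(7, 1): e=[168,36,12] → #
    (4,0)@(9, 1): e=[148,60,8] → #
    (5,0)@(11, 1): e=[128,84,4] → #
    (6,0)@(13, 1): e=[108,108,0] → ·  [on edge]
    (2,1)@(5, 3): e=[152,12,52] → #
    (6,1)@(13, 3): e=[72,108,36] → #
    (7,1)@(15, 3): e=[52,132,32] → #
    (8,1)@(17, 3): e=[32,156,28] → #
    (9,1)@(19, 3): e=[12,180,24] → #
    (10,1)@(21, 3): e=[-8,204,20] → ·
    (2,2)@(5, 5): e=[116,12,88] → #
    (6,3)@(13, 7): e=[0,108,108] → ·  [on edge]
  covered (26 px):
    · · # # # # · · · · · ·
    · · # # # # # # # # · ·
    · · # # # # # # · · · ·
    · · # # # # · · · · · ·
    · · # # # · · · · · · ·
    · · # · · · · · · · · ·
    · · · · · · · · · · · ·
    · · · · · · · · · · · ·
    · · · · · · · · · · · ·
T2:
  2·area = 88
  edge (2, 12)→(16, 14): d=(14,2) right/bottom  bias=-1
  edge (16, 14)→(0, 18): d=(-16,4) right/bottom  bias=-1
  edge (0, 18)→(2, 12): d=(2,-6) top-left  bias=+0
    (2,1)@(5, 3): e=[-132,220,0] → ·  [on edge]
    (1,4)@(3, 9): e=[-44,132,0] → ·  [on edge]
    (1,6)@(3, 13): e=[12,68,8] → #
    (2,6)@(5, 13): e=[8,60,20] → #
    (3,6)@(7, 13): e=[4,52,32] → #
    (4,6)@(9, 13): e=[0,44,44] → ·  [on edge]
    (0,7)@(1, 15): e=[44,44,0] → #  [on edge]
    (4,7)@(9, 15): e=[28,12,48] → #
    (5,7)@(11, 15): e=[24,4,60] → #
    (6,7)@(13, 15): e=[20,-4,72] → ·
    (11,7)@(23, 15): e=[0,-44,132] → ·  [on edge]
    (0,8)@(1, 17): e=[72,12,4] → #
  covered (11 px):
    · · · · · · · · · · · ·
    · · · · · · · · · · · ·
    · · · · · · · · · · · ·
    · · · · · · · · · · · ·
    · · · · · · · · · · · ·
    · · · · · · · · · · · ·
    · # # # · · · · · · · ·
    # # # # # # · · · · · ·
    # # · · · · · · · · · ·
T3:
  2·area = 64  (B↔C swapped to make it positive)
  edge (14, 18)→(14, 10): d=(0,-8) top-left  bias=+0
  edge (14, 10)→(22, 10): d=(8,0) top-left  bias=+0
  edge (22, 10)→(14, 18): d=(-8,8) right/bottom  bias=-1
    (11,4)@(23, 9): e=[72,-8,0] → ·  [on edge]
    (7,5)@(15, 11): e=[8,8,48] → #
    (8,5)@(17, 11): e=[24,8,32] → #
    (9,5)@(19, 11): e=[40,8,16] → #
    (10,5)@(21, 11): e=[56,8,0] → ·  [on edge]
    (7,6)@(15, 13): e=[8,24,32] → #
    (9,6)@(19, 13): e=[40,24,0] → ·  [on edge]
    (7,7)@(15, 15): e=[8,40,16] → #
    (8,7)@(17, 15): e=[24,40,0] → ·  [on edge]
    (7,8)@(15, 17): e=[8,56,0] → ·  [on edge]
  covered (6 px):
    · · · · · · · · · · · ·
    · · · · · · · · · · · ·
    · · · · · · · · · · · ·
    · · · · · · · · · · · ·
    · · · · · · · · · · · ·
    · · · · · · · # # # · ·
    · · · · · · · # # · · ·
    · · · · · · · # · · · ·
    · · · · · · · · · · · ·
T4:
  2·area = 36
  edge (22, 4)→(4, 4): d=(-18,0) right/bottom  bias=-1
  edge (4, 4)→(2, 2): d=(-2,-2) top-left  bias=+0
  edge (2, 2)→(22, 4): d=(20,2) right/bottom  bias=-1
    (0,0)@(1, 1): e=[54,0,-18] → ·  [on edge]
    (1,1)@(3, 3): e=[18,0,18] → #  [on edge]
    (2,1)@(5, 3): e=[18,4,14] → #
    (3,1)@(7, 3): e=[18,8,10] → #
    (4,1)@(9, 3): e=[18,12,6] → #
    (5,1)@(11, 3): e=[18,16,2] → #
    (6,1)@(13, 3): e=[18,20,-2] → ·
    (1,2)@(3, 5): e=[-18,-4,58] → ·
    (2,2)@(5, 5): e=[-18,0,54] → ·  [on edge]
    (3,2)@(7, 5): e=[-18,4,50] → ·
    (4,2)@(9, 5): e=[-18,8,46] → ·
    (5,2)@(11, 5): e=[-18,12,42] → ·
    (3,3)@(7, 7): e=[-54,0,90] → ·  [on edge]
    (4,4)@(9, 9): e=[-90,0,126] → ·  [on edge]
    (5,5)@(11, 11): e=[-126,0,162] → ·  [on edge]
    (6,6)@(13, 13): e=[-162,0,198] → ·  [on edge]
    (7,7)@(15, 15): e=[-198,0,234] → ·  [on edge]
    (8,8)@(17, 17): e=[-234,0,270] → ·  [on edge]
  covered (5 px):
    · · · · · · · · · · · ·
    · # # # # # · · · · · ·
    · · · · · · · · · · · ·
    · · · · · · · · · · · ·
    · · · · · · · · · · · ·
    · · · · · · · · · · · ·
    · · · · · · · · · · · ·
    · · · · · · · · · · · ·
    · · · · · · · · · · · ·

Final: 56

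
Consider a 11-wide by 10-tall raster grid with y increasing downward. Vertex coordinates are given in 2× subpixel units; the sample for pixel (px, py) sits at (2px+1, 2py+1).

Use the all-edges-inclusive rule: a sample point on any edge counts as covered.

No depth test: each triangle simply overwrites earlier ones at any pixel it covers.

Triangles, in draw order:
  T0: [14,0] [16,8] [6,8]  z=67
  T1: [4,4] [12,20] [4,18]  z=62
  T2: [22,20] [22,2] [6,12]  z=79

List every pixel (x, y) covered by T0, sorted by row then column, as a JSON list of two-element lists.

T0:
  2·area = 80
  edge (14, 0)→(16, 8): d=(2,8) inclusive
  edge (16, 8)→(6, 8): d=(-10,0) inclusive
  edge (6, 8)→(14, 0): d=(8,-8) inclusive
    (6,0)@(13, 1): e=[10,70,0] → █  [on edge]
    (7,0)@(15, 1): e=[-6,70,16] → ·
    (5,1)@(11, 3): e=[30,50,0] → █  [on edge]
    (7,1)@(15, 3): e=[-2,50,32] → ·
    (4,2)@(9, 5): e=[50,30,0] → █  [on edge]
    (7,2)@(15, 5): e=[2,30,48] → █
    (8,2)@(17, 5): e=[-14,30,64] → ·
    (3,3)@(7, 7): e=[70,10,0] → █  [on edge]
    (8,3)@(17, 7): e=[-10,10,80] → ·
    (2,4)@(5, 9): e=[90,-10,0] → ·  [on edge]
    (3,4)@(7, 9): e=[74,-10,16] → ·
    (4,4)@(9, 9): e=[58,-10,32] → ·
    (1,5)@(3, 11): e=[110,-30,0] → ·  [on edge]
    (0,6)@(1, 13): e=[130,-50,0] → ·  [on edge]
  covered (12 px):
    · · · · · · █ · · · ·
    · · · · · █ █ · · · ·
    · · · · █ █ █ █ · · ·
    · · · █ █ █ █ █ · · ·
    · · · · · · · · · · ·
    · · · · · · · · · · ·
    · · · · · · · · · · ·
    · · · · · · · · · · ·
    · · · · · · · · · · ·
    · · · · · · · · · · ·
T1:
  2·area = 112
  edge (4, 4)→(12, 20): d=(8,16) inclusive
  edge (12, 20)→(4, 18): d=(-8,-2) inclusive
  edge (4, 18)→(4, 4): d=(0,-14) inclusive
    (2,3)@(5, 7): e=[8,90,14] → █
    (3,3)@(7, 7): e=[-24,94,42] → ·
    (2,4)@(5, 9): e=[24,74,14] → █
    (3,4)@(7, 9): e=[-8,78,42] → ·
    (2,5)@(5, 11): e=[40,58,14] → █
    (3,5)@(7, 11): e=[8,62,42] → █
    (4,5)@(9, 11): e=[-24,66,70] → ·
    (2,6)@(5, 13): e=[56,42,14] → █
    (4,6)@(9, 13): e=[-8,50,70] → ·
    (2,7)@(5, 15): e=[72,26,14] → █
    (4,7)@(9, 15): e=[8,34,70] → █
    (5,7)@(11, 15): e=[-24,38,98] → ·
  covered (14 px):
    · · · · · · · · · · ·
    · · · · · · · · · · ·
    · · · · · · · · · · ·
    · · █ · · · · · · · ·
    · · █ · · · · · · · ·
    · · █ █ · · · · · · ·
    · · █ █ · · · · · · ·
    · · █ █ █ · · · · · ·
    · · █ █ █ · · · · · ·
    · · · · █ █ · · · · ·
T2:
  2·area = 288  (B↔C swapped to make it positive)
  edge (22, 20)→(6, 12): d=(-16,-8) inclusive
  edge (6, 12)→(22, 2): d=(16,-10) inclusive
  edge (22, 2)→(22, 20): d=(0,18) inclusive
    (10,1)@(21, 3): e=[264,6,18] → █
    (9,2)@(19, 5): e=[216,18,54] → █
    (7,3)@(15, 7): e=[152,10,126] → █
    (8,3)@(17, 7): e=[168,30,90] → █
    (5,4)@(11, 9): e=[88,2,198] → █
    (6,4)@(13, 9): e=[104,22,162] → █
    (4,5)@(9, 11): e=[40,14,234] → █
    (4,6)@(9, 13): e=[8,46,234] → █
    (4,7)@(9, 15): e=[-24,78,234] → ·
    (5,7)@(11, 15): e=[-8,98,198] → ·
    (6,7)@(13, 15): e=[8,118,162] → █
    (6,8)@(13, 17): e=[-24,150,162] → ·
  covered (36 px):
    · · · · · · · · · · ·
    · · · · · · · · · · █
    · · · · · · · · · █ █
    · · · · · · · █ █ █ █
    · · · · · █ █ █ █ █ █
    · · · · █ █ █ █ █ █ █
    · · · · █ █ █ █ █ █ █
    · · · · · · █ █ █ █ █
    · · · · · · · · █ █ █
    · · · · · · · · · · █

Final: [[6,0],[5,1],[6,1],[4,2],[5,2],[6,2],[7,2],[3,3],[4,3],[5,3],[6,3],[7,3]]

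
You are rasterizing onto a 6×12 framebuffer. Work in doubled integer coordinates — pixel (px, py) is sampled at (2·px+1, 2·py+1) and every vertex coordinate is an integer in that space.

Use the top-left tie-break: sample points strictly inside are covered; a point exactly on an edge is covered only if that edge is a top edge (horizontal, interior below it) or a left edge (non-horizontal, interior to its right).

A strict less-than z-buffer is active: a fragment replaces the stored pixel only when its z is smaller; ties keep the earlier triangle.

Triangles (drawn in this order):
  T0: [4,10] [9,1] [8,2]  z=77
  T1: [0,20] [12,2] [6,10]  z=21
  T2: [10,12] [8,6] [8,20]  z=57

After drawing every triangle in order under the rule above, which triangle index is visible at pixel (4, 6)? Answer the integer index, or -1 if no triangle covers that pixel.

T0:
  2·area = 4  (B↔C swapped to make it positive)
  edge (4, 10)→(8, 2): d=(4,-8) top-left  bias=+0
  edge (8, 2)→(9, 1): d=(1,-1) top-left  bias=+0
  edge (9, 1)→(4, 10): d=(-5,9) right/bottom  bias=-1
    (4,0)@(9, 1): e=[4,0,0] → .  [on edge]
    (3,1)@(7, 3): e=[-4,0,8] → .  [on edge]
    (2,2)@(5, 5): e=[-12,0,16] → .  [on edge]
    (1,3)@(3, 7): e=[-20,0,24] → .  [on edge]
    (0,4)@(1, 9): e=[-28,0,32] → .  [on edge]
  covered (0 px):
    . . . . . .
    . . . . . .
    . . . . . .
    . . . . . .
    . . . . . .
    . . . . . .
    . . . . . .
    . . . . . .
    . . . . . .
    . . . . . .
    . . . . . .
    . . . . . .
T1:
  2·area = 12  (B↔C swapped to make it positive)
  edge (0, 20)→(6, 10): d=(6,-10) top-left  bias=+0
  edge (6, 10)→(12, 2): d=(6,-8) top-left  bias=+0
  edge (12, 2)→(0, 20): d=(-12,18) right/bottom  bias=-1
    (4,2)@(9, 5): e=[0,-6,18] → .  [on edge]
    (3,4)@(7, 9): e=[4,2,6] → X
    (4,4)@(9, 9): e=[24,18,-30] → .
    (3,5)@(7, 11): e=[16,14,-18] → .
    (1,7)@(3, 15): e=[0,6,6] → X  [on edge]
    (2,7)@(5, 15): e=[20,22,-30] → .
    (1,8)@(3, 17): e=[12,18,-18] → .
  covered (2 px):
    . . . . . .
    . . . . . .
    . . . . . .
    . . . . . .
    . . . X . .
    . . . . . .
    . . . . . .
    . X . . . .
    . . . . . .
    . . . . . .
    . . . . . .
    . . . . . .
T2:
  2·area = 28  (B↔C swapped to make it positive)
  edge (10, 12)→(8, 20): d=(-2,8) right/bottom  bias=-1
  edge (8, 20)→(8, 6): d=(0,-14) top-left  bias=+0
  edge (8, 6)→(10, 12): d=(2,6) right/bottom  bias=-1
    (3,1)@(7, 3): e=[42,-14,0] → .  [on edge]
    (4,4)@(9, 9): e=[14,14,0] → .  [on edge]
    (4,5)@(9, 11): e=[10,14,4] → X
    (5,5)@(11, 11): e=[-6,42,-8] → .
    (4,6)@(9, 13): e=[6,14,8] → X
    (5,6)@(11, 13): e=[-10,42,-4] → .
    (4,7)@(9, 15): e=[2,14,12] → X
    (5,7)@(11, 15): e=[-14,42,0] → .  [on edge]
    (4,8)@(9, 17): e=[-2,14,16] → .
  covered (3 px):
    . . . . . .
    . . . . . .
    . . . . . .
    . . . . . .
    . . . . . .
    . . . . X .
    . . . . X .
    . . . . X .
    . . . . . .
    . . . . . .
    . . . . . .
    . . . . . .

Z-buffer (winner per pixel, '.' = empty):
  . . . . . .
  . . . . . .
  . . . . . .
  . . . . . .
  . . . 1 . .
  . . . . 2 .
  . . . . 2 .
  . 1 . . 2 .
  . . . . . .
  . . . . . .
  . . . . . .
  . . . . . .

Final: 2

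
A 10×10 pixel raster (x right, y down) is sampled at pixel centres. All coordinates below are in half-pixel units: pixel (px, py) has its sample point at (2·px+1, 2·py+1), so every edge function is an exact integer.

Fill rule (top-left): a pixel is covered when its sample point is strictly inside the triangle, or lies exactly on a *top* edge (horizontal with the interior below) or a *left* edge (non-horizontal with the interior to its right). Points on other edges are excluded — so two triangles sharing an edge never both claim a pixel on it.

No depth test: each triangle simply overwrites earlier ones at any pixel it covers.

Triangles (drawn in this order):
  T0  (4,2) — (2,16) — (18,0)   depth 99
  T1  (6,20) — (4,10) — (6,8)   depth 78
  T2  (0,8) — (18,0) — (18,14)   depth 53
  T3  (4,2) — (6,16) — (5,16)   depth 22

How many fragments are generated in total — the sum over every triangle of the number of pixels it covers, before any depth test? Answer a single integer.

T0:
  2·area = 192  (B↔C swapped to make it positive)
  edge (4, 2)→(18, 0): d=(14,-2) top-left  bias=+0
  edge (18, 0)→(2, 16): d=(-16,16) right/bottom  bias=-1
  edge (2, 16)→(4, 2): d=(2,-14) top-left  bias=+0
    (5,0)@(11, 1): e=[0,96,96] → X  [on edge]
    (6,0)@(13, 1): e=[4,64,124] → X
    (7,0)@(15, 1): e=[8,32,152] → X
    (8,0)@(17, 1): e=[12,0,180] → .  [on edge]
    (2,1)@(5, 3): e=[16,160,16] → X
    (3,1)@(7, 3): e=[20,128,44] → X
    (4,1)@(9, 3): e=[24,96,72] → X
    (7,1)@(15, 3): e=[36,0,156] → .  [on edge]
    (2,2)@(5, 5): e=[44,128,20] → X
    (6,2)@(13, 5): e=[60,0,132] → .  [on edge]
    (2,3)@(5, 7): e=[72,96,24] → X
    (5,3)@(11, 7): e=[84,0,108] → .  [on edge]
    (1,4)@(3, 9): e=[96,96,0] → X  [on edge]
    (4,4)@(9, 9): e=[108,0,84] → .  [on edge]
    (3,5)@(7, 11): e=[132,0,60] → .  [on edge]
    (2,6)@(5, 13): e=[156,0,36] → .  [on edge]
    (1,7)@(3, 15): e=[180,0,12] → .  [on edge]
    (0,8)@(1, 17): e=[204,0,-12] → .  [on edge]
  covered (21 px):
    . . . . . X X X . .
    . . X X X X X . . .
    . . X X X X . . . .
    . . X X X . . . . .
    . X X X . . . . . .
    . X X . . . . . . .
    . X . . . . . . . .
    . . . . . . . . . .
    . . . . . . . . . .
    . . . . . . . . . .
T1:
  2·area = 24
  edge (6, 20)→(4, 10): d=(-2,-10) top-left  bias=+0
  edge (4, 10)→(6, 8): d=(2,-2) top-left  bias=+0
  edge (6, 8)→(6, 20): d=(0,12) right/bottom  bias=-1
    (6,0)@(13, 1): e=[108,0,-84] → .  [on edge]
    (5,1)@(11, 3): e=[84,0,-60] → .  [on edge]
    (1,2)@(3, 5): e=[0,-12,36] → .  [on edge]
    (4,2)@(9, 5): e=[60,0,-36] → .  [on edge]
    (3,3)@(7, 7): e=[36,0,-12] → .  [on edge]
    (2,4)@(5, 9): e=[12,0,12] → X  [on edge]
    (3,4)@(7, 9): e=[32,4,-12] → .
    (1,5)@(3, 11): e=[-12,0,36] → .  [on edge]
    (2,5)@(5, 11): e=[8,4,12] → X
    (3,5)@(7, 11): e=[28,8,-12] → .
    (0,6)@(1, 13): e=[-36,0,60] → .  [on edge]
    (2,6)@(5, 13): e=[4,8,12] → X
    (2,7)@(5, 15): e=[0,12,12] → X  [on edge]
  covered (4 px):
    . . . . . . . . . .
    . . . . . . . . . .
    . . . . . . . . . .
    . . . . . . . . . .
    . . X . . . . . . .
    . . X . . . . . . .
    . . X . . . . . . .
    . . X . . . . . . .
    . . . . . . . . . .
    . . . . . . . . . .
T2:
  2·area = 252
  edge (0, 8)→(18, 0): d=(18,-8) top-left  bias=+0
  edge (18, 0)→(18, 14): d=(0,14) right/bottom  bias=-1
  edge (18, 14)→(0, 8): d=(-18,-6) top-left  bias=+0
    (8,0)@(17, 1): e=[10,14,228] → X
    (9,0)@(19, 1): e=[26,-14,240] → .
    (6,1)@(13, 3): e=[14,70,168] → X
    (7,1)@(15, 3): e=[30,42,180] → X
    (9,1)@(19, 3): e=[62,-14,204] → .
    (3,2)@(7, 5): e=[2,154,96] → X
    (4,2)@(9, 5): e=[18,126,108] → X
    (5,2)@(11, 5): e=[34,98,120] → X
    (9,2)@(19, 5): e=[98,-14,168] → .
    (1,3)@(3, 7): e=[6,210,36] → X
    (2,3)@(5, 7): e=[22,182,48] → X
    (9,3)@(19, 7): e=[134,-14,132] → .
    (1,4)@(3, 9): e=[42,210,0] → X  [on edge]
    (4,5)@(9, 11): e=[126,126,0] → X  [on edge]
    (7,6)@(15, 13): e=[210,42,0] → X  [on edge]
  covered (33 px):
    . . . . . . . . X .
    . . . . . . X X X .
    . . . X X X X X X .
    . X X X X X X X X .
    . X X X X X X X X .
    . . . . X X X X X .
    . . . . . . . X X .
    . . . . . . . . . .
    . . . . . . . . . .
    . . . . . . . . . .
T3:
  2·area = 14
  edge (4, 2)→(6, 16): d=(2,14) right/bottom  bias=-1
  edge (6, 16)→(5, 16): d=(-1,0) right/bottom  bias=-1
  edge (5, 16)→(4, 2): d=(-1,-14) top-left  bias=+0
    (2,4)@(5, 9): e=[0,7,7] → .  [on edge]
    (2,5)@(5, 11): e=[4,5,5] → X
    (3,5)@(7, 11): e=[-24,5,33] → .
    (2,6)@(5, 13): e=[8,3,3] → X
    (3,6)@(7, 13): e=[-20,3,31] → .
    (2,7)@(5, 15): e=[12,1,1] → X
    (3,7)@(7, 15): e=[-16,1,29] → .
    (2,8)@(5, 17): e=[16,-1,-1] → .
  covered (3 px):
    . . . . . . . . . .
    . . . . . . . . . .
    . . . . . . . . . .
    . . . . . . . . . .
    . . . . . . . . . .
    . . X . . . . . . .
    . . X . . . . . . .
    . . X . . . . . . .
    . . . . . . . . . .
    . . . . . . . . . .

Answer: 61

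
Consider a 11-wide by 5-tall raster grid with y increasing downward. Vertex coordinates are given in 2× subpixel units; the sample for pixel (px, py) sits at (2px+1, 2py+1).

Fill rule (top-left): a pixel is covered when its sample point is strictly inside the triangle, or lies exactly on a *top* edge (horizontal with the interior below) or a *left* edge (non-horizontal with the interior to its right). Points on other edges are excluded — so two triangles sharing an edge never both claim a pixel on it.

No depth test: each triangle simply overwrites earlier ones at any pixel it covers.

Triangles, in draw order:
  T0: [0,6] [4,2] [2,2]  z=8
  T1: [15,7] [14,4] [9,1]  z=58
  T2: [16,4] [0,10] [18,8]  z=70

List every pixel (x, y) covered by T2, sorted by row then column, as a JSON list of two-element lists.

T0:
  2·area = 8  (B↔C swapped to make it positive)
  edge (0, 6)→(2, 2): d=(2,-4) top-left  bias=+0
  edge (2, 2)→(4, 2): d=(2,0) top-left  bias=+0
  edge (4, 2)→(0, 6): d=(-4,4) right/bottom  bias=-1
    (2,0)@(5, 1): e=[10,-2,0] → .  [on edge]
    (1,1)@(3, 3): e=[6,2,0] → .  [on edge]
    (0,2)@(1, 5): e=[2,6,0] → .  [on edge]
  covered (0 px):
    . . . . . . . . . . .
    . . . . . . . . . . .
    . . . . . . . . . . .
    . . . . . . . . . . .
    . . . . . . . . . . .
T1:
  2·area = 12  (B↔C swapped to make it positive)
  edge (15, 7)→(9, 1): d=(-6,-6) top-left  bias=+0
  edge (9, 1)→(14, 4): d=(5,3) right/bottom  bias=-1
  edge (14, 4)→(15, 7): d=(1,3) right/bottom  bias=-1
    (4,0)@(9, 1): e=[0,0,12] → .  [on edge]
    (6,0)@(13, 1): e=[24,-12,0] → .  [on edge]
    (5,1)@(11, 3): e=[0,4,8] → X  [on edge]
    (6,1)@(13, 3): e=[12,-2,2] → .
    (5,2)@(11, 5): e=[-12,14,10] → .
    (6,2)@(13, 5): e=[0,8,4] → X  [on edge]
    (7,2)@(15, 5): e=[12,2,-2] → .
    (6,3)@(13, 7): e=[-12,18,6] → .
    (7,3)@(15, 7): e=[0,12,0] → .  [on edge]
    (9,3)@(19, 7): e=[24,0,-12] → .  [on edge]
    (8,4)@(17, 9): e=[0,16,-4] → .  [on edge]
  covered (2 px):
    . . . . . . . . . . .
    . . . . . X . . . . .
    . . . . . . X . . . .
    . . . . . . . . . . .
    . . . . . . . . . . .
T2:
  2·area = 76  (B↔C swapped to make it positive)
  edge (16, 4)→(18, 8): d=(2,4) right/bottom  bias=-1
  edge (18, 8)→(0, 10): d=(-18,2) right/bottom  bias=-1
  edge (0, 10)→(16, 4): d=(16,-6) top-left  bias=+0
    (7,2)@(15, 5): e=[6,60,10] → X
    (8,2)@(17, 5): e=[-2,56,22] → .
    (4,3)@(9, 7): e=[34,36,6] → X
    (5,3)@(11, 7): e=[26,32,18] → X
    (6,3)@(13, 7): e=[18,28,30] → X
    (8,3)@(17, 7): e=[2,20,54] → X
    (9,3)@(19, 7): e=[-6,16,66] → .
    (1,4)@(3, 9): e=[62,12,2] → X
    (2,4)@(5, 9): e=[54,8,14] → X
    (3,4)@(7, 9): e=[46,4,26] → X
    (4,4)@(9, 9): e=[38,0,38] → .  [on edge]
    (5,4)@(11, 9): e=[30,-4,50] → .
  covered (9 px):
    . . . . . . . . . . .
    . . . . . . . . . . .
    . . . . . . . X . . .
    . . . . X X X X X . .
    . X X X . . . . . . .

Answer: [[7,2],[4,3],[5,3],[6,3],[7,3],[8,3],[1,4],[2,4],[3,4]]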